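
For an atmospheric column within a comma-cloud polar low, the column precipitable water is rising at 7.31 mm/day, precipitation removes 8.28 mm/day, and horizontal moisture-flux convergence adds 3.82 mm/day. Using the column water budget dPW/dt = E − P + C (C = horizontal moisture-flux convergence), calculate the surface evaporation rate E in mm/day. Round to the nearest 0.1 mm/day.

E ≈ 11.8 mm/day

dPW/dt = +7.31 mm/day.
E = dPW/dt + P − C = (+7.31) + 8.28 − (3.82) = 11.8 mm/day.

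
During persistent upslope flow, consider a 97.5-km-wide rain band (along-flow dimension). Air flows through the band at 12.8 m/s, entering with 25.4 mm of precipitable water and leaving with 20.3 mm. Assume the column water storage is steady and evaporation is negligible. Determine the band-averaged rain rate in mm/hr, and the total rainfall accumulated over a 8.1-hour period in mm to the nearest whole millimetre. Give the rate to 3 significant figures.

Column moisture flux per unit crosswind length is F = V × PW.
Inflow: F_in = 12.8 × 25.4 = 325.12 mm·m/s
Outflow: F_out = 12.8 × 20.3 = 259.84 mm·m/s
Steady-state rate R = (F_in − F_out)/L = (325.12 − 259.84) / 97500 m = 6.695e-04 mm/s.
R = 6.695e-04 × 3600 = 2.41 mm/hr.
Over 8.1 h: total = 2.41 × 8.1 = 19.521 ≈ 20 mm.

R ≈ 2.41 mm/hr; total ≈ 20 mm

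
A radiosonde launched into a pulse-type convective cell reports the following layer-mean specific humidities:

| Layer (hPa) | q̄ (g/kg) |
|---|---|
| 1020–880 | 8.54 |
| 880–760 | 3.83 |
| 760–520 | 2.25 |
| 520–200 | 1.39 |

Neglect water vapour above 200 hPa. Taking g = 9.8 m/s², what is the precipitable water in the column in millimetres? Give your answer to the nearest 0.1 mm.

PW ≈ 26.9 mm

Precipitable water is the column-integrated vapour mass per unit area: PW = (1/g) Σ q̄ Δp, with q in kg/kg and Δp in Pa (1 kg/m² of water = 1 mm).
Layer 1020–880 hPa: Δp = 140 hPa = 14000 Pa, q̄ = 0.00854 kg/kg → 0.00854 × 14000 / 9.8 = 12.20 mm
Layer 880–760 hPa: Δp = 120 hPa = 12000 Pa, q̄ = 0.00383 kg/kg → 0.00383 × 12000 / 9.8 = 4.69 mm
Layer 760–520 hPa: Δp = 240 hPa = 24000 Pa, q̄ = 0.00225 kg/kg → 0.00225 × 24000 / 9.8 = 5.51 mm
Layer 520–200 hPa: Δp = 320 hPa = 32000 Pa, q̄ = 0.00139 kg/kg → 0.00139 × 32000 / 9.8 = 4.54 mm
PW = 12.20 + 4.69 + 5.51 + 4.54 = 26.94 ≈ 26.9 mm.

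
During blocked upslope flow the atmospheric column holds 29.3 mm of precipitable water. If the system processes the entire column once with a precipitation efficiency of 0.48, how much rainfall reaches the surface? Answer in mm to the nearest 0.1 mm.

rainfall ≈ 14.1 mm

Rainfall = ε × PW = 0.48 × 29.3 = 14.1 mm.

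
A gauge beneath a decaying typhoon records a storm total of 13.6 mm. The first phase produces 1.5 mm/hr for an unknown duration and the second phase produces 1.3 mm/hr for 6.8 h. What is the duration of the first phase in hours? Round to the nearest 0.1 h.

Known phases: 1.3 × 6.8 = 8.84 mm.
Remaining depth = 13.6 − 8.84 = 4.76 mm.
Duration = 4.76 / 1.5 = 3.2 h.

duration ≈ 3.2 h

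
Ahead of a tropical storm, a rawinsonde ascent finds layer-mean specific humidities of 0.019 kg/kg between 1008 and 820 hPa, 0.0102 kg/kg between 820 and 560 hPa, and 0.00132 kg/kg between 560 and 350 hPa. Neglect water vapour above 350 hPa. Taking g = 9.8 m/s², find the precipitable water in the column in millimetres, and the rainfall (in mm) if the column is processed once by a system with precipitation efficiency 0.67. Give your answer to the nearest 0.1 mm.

PW ≈ 66.3 mm; rainfall ≈ 44.4 mm

Precipitable water is the column-integrated vapour mass per unit area: PW = (1/g) Σ q̄ Δp, with q in kg/kg and Δp in Pa (1 kg/m² of water = 1 mm).
Layer 1008–820 hPa: Δp = 188 hPa = 18800 Pa, q̄ = 0.019 kg/kg → 0.019 × 18800 / 9.8 = 36.45 mm
Layer 820–560 hPa: Δp = 260 hPa = 26000 Pa, q̄ = 0.0102 kg/kg → 0.0102 × 26000 / 9.8 = 27.06 mm
Layer 560–350 hPa: Δp = 210 hPa = 21000 Pa, q̄ = 0.00132 kg/kg → 0.00132 × 21000 / 9.8 = 2.83 mm
PW = 36.45 + 27.06 + 2.83 = 66.34 ≈ 66.3 mm.
Rainfall = ε × PW = 0.67 × 66.3 = 44.4 mm.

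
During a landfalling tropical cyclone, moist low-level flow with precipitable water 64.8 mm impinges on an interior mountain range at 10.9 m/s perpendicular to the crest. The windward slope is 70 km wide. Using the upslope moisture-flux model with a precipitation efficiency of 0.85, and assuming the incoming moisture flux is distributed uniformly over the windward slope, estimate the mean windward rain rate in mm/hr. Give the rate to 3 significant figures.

Incoming column moisture flux per unit ridge length: F = V × PW = 10.9 × 64.8 = 706.32 mm·m/s.
Spread over the 70 km slope with efficiency ε = 0.85: R = ε·F/W = 0.85 × 706.32 / 70000 m = 8.577e-03 mm/s.
R = 8.577e-03 × 3600 = 30.9 mm/hr.

R ≈ 30.9 mm/hr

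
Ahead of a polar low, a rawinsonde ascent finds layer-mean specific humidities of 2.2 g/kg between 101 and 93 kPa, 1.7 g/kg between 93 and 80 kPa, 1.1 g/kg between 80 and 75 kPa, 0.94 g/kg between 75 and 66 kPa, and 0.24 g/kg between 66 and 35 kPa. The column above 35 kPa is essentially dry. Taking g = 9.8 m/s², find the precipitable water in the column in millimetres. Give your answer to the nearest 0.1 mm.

PW ≈ 6.2 mm

Precipitable water is the column-integrated vapour mass per unit area: PW = (1/g) Σ q̄ Δp, with q in kg/kg and Δp in Pa (1 kg/m² of water = 1 mm).
Layer 101–93 kPa: Δp = 80 hPa = 8000 Pa, q̄ = 0.0022 kg/kg → 0.0022 × 8000 / 9.8 = 1.80 mm
Layer 93–80 kPa: Δp = 130 hPa = 13000 Pa, q̄ = 0.0017 kg/kg → 0.0017 × 13000 / 9.8 = 2.26 mm
Layer 80–75 kPa: Δp = 50 hPa = 5000 Pa, q̄ = 0.0011 kg/kg → 0.0011 × 5000 / 9.8 = 0.56 mm
Layer 75–66 kPa: Δp = 90 hPa = 9000 Pa, q̄ = 0.00094 kg/kg → 0.00094 × 9000 / 9.8 = 0.86 mm
Layer 66–35 kPa: Δp = 310 hPa = 31000 Pa, q̄ = 0.00024 kg/kg → 0.00024 × 31000 / 9.8 = 0.76 mm
PW = 1.80 + 2.26 + 0.56 + 0.86 + 0.76 = 6.24 ≈ 6.2 mm.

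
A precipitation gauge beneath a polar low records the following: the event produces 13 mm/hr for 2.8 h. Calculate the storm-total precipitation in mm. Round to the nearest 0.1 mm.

Total = Σ Rᵢ Δtᵢ = 13 × 2.8
      = 36.4 = 36.4 mm.

total ≈ 36.4 mm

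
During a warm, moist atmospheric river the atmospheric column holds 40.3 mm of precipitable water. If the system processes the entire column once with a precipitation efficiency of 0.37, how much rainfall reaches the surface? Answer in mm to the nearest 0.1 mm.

rainfall ≈ 14.9 mm

Rainfall = ε × PW = 0.37 × 40.3 = 14.9 mm.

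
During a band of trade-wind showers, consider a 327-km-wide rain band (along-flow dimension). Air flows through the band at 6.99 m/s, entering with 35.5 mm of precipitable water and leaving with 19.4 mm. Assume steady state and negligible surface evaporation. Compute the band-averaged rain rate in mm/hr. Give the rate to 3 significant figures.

R ≈ 1.24 mm/hr

Column moisture flux per unit crosswind length is F = V × PW.
Inflow: F_in = 6.99 × 35.5 = 248.145 mm·m/s
Outflow: F_out = 6.99 × 19.4 = 135.606 mm·m/s
Steady-state rate R = (F_in − F_out)/L = (248.145 − 135.606) / 327000 m = 3.442e-04 mm/s.
R = 3.442e-04 × 3600 = 1.24 mm/hr.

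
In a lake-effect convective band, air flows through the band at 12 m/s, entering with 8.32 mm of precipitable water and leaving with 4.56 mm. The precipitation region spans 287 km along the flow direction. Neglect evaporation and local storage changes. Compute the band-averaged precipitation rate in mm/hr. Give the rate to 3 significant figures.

Column moisture flux per unit crosswind length is F = V × PW.
Inflow: F_in = 12 × 8.32 = 99.84 mm·m/s
Outflow: F_out = 12 × 4.56 = 54.72 mm·m/s
Steady-state rate R = (F_in − F_out)/L = (99.84 − 54.72) / 287000 m = 1.572e-04 mm/s.
R = 1.572e-04 × 3600 = 0.566 mm/hr.

R ≈ 0.566 mm/hr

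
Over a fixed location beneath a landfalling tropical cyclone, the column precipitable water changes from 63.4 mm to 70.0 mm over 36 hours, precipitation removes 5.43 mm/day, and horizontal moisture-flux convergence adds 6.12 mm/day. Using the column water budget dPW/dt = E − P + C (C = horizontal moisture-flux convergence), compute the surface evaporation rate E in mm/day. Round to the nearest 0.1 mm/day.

dPW/dt = (70.0 − 63.4) mm / (36/24 day) = +4.400 mm/day.
E = dPW/dt + P − C = (+4.400) + 5.43 − (6.12) = 3.7 mm/day.

E ≈ 3.7 mm/day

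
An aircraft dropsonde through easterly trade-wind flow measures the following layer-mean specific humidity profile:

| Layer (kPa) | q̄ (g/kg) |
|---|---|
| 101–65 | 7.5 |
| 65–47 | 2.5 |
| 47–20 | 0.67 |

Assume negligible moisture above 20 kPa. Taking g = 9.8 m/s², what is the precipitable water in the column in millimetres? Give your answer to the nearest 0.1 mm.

Precipitable water is the column-integrated vapour mass per unit area: PW = (1/g) Σ q̄ Δp, with q in kg/kg and Δp in Pa (1 kg/m² of water = 1 mm).
Layer 101–65 kPa: Δp = 360 hPa = 36000 Pa, q̄ = 0.0075 kg/kg → 0.0075 × 36000 / 9.8 = 27.55 mm
Layer 65–47 kPa: Δp = 180 hPa = 18000 Pa, q̄ = 0.0025 kg/kg → 0.0025 × 18000 / 9.8 = 4.59 mm
Layer 47–20 kPa: Δp = 270 hPa = 27000 Pa, q̄ = 0.00067 kg/kg → 0.00067 × 27000 / 9.8 = 1.85 mm
PW = 27.55 + 4.59 + 1.85 = 33.99 ≈ 34.0 mm.

PW ≈ 34.0 mm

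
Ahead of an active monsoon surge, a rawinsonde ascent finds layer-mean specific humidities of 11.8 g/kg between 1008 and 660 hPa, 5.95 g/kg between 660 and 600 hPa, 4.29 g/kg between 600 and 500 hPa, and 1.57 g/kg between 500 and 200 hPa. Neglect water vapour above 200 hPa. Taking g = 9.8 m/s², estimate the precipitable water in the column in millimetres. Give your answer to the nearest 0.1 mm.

PW ≈ 54.7 mm

Precipitable water is the column-integrated vapour mass per unit area: PW = (1/g) Σ q̄ Δp, with q in kg/kg and Δp in Pa (1 kg/m² of water = 1 mm).
Layer 1008–660 hPa: Δp = 348 hPa = 34800 Pa, q̄ = 0.0118 kg/kg → 0.0118 × 34800 / 9.8 = 41.90 mm
Layer 660–600 hPa: Δp = 60 hPa = 6000 Pa, q̄ = 0.00595 kg/kg → 0.00595 × 6000 / 9.8 = 3.64 mm
Layer 600–500 hPa: Δp = 100 hPa = 10000 Pa, q̄ = 0.00429 kg/kg → 0.00429 × 10000 / 9.8 = 4.38 mm
Layer 500–200 hPa: Δp = 300 hPa = 30000 Pa, q̄ = 0.00157 kg/kg → 0.00157 × 30000 / 9.8 = 4.81 mm
PW = 41.90 + 3.64 + 4.38 + 4.81 = 54.73 ≈ 54.7 mm.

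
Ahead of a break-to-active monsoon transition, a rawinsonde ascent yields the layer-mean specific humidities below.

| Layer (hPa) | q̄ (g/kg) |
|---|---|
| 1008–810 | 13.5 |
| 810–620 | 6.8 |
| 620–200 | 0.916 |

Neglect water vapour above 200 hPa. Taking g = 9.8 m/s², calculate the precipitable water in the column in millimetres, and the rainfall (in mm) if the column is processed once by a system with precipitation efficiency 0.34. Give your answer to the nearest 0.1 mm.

PW ≈ 44.4 mm; rainfall ≈ 15.1 mm

Precipitable water is the column-integrated vapour mass per unit area: PW = (1/g) Σ q̄ Δp, with q in kg/kg and Δp in Pa (1 kg/m² of water = 1 mm).
Layer 1008–810 hPa: Δp = 198 hPa = 19800 Pa, q̄ = 0.0135 kg/kg → 0.0135 × 19800 / 9.8 = 27.28 mm
Layer 810–620 hPa: Δp = 190 hPa = 19000 Pa, q̄ = 0.0068 kg/kg → 0.0068 × 19000 / 9.8 = 13.18 mm
Layer 620–200 hPa: Δp = 420 hPa = 42000 Pa, q̄ = 0.000916 kg/kg → 0.000916 × 42000 / 9.8 = 3.93 mm
PW = 27.28 + 13.18 + 3.93 = 44.39 ≈ 44.4 mm.
Rainfall = ε × PW = 0.34 × 44.4 = 15.1 mm.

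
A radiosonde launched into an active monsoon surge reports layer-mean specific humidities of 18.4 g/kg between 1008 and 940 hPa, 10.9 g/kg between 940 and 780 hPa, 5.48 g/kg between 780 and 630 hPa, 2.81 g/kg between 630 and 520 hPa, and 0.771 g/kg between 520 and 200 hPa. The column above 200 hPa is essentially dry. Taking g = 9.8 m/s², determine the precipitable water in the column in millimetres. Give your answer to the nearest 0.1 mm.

Precipitable water is the column-integrated vapour mass per unit area: PW = (1/g) Σ q̄ Δp, with q in kg/kg and Δp in Pa (1 kg/m² of water = 1 mm).
Layer 1008–940 hPa: Δp = 68 hPa = 6800 Pa, q̄ = 0.0184 kg/kg → 0.0184 × 6800 / 9.8 = 12.77 mm
Layer 940–780 hPa: Δp = 160 hPa = 16000 Pa, q̄ = 0.0109 kg/kg → 0.0109 × 16000 / 9.8 = 17.80 mm
Layer 780–630 hPa: Δp = 150 hPa = 15000 Pa, q̄ = 0.00548 kg/kg → 0.00548 × 15000 / 9.8 = 8.39 mm
Layer 630–520 hPa: Δp = 110 hPa = 11000 Pa, q̄ = 0.00281 kg/kg → 0.00281 × 11000 / 9.8 = 3.15 mm
Layer 520–200 hPa: Δp = 320 hPa = 32000 Pa, q̄ = 0.000771 kg/kg → 0.000771 × 32000 / 9.8 = 2.52 mm
PW = 12.77 + 17.80 + 8.39 + 3.15 + 2.52 = 44.63 ≈ 44.6 mm.

PW ≈ 44.6 mm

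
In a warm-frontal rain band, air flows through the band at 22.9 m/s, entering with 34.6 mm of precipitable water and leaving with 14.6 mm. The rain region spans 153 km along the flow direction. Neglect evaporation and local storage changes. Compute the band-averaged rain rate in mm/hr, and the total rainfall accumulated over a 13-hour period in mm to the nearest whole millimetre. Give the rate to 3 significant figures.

R ≈ 10.8 mm/hr; total ≈ 140 mm

Column moisture flux per unit crosswind length is F = V × PW.
Inflow: F_in = 22.9 × 34.6 = 792.34 mm·m/s
Outflow: F_out = 22.9 × 14.6 = 334.34 mm·m/s
Steady-state rate R = (F_in − F_out)/L = (792.34 − 334.34) / 153000 m = 2.993e-03 mm/s.
R = 2.993e-03 × 3600 = 10.8 mm/hr.
Over 13 h: total = 10.8 × 13 = 140.4 ≈ 140 mm.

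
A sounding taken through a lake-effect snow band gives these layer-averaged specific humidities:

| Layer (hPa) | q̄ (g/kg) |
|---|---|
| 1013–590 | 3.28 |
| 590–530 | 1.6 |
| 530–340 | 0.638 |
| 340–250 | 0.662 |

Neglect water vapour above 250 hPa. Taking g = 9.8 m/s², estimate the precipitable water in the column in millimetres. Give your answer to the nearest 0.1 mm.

Precipitable water is the column-integrated vapour mass per unit area: PW = (1/g) Σ q̄ Δp, with q in kg/kg and Δp in Pa (1 kg/m² of water = 1 mm).
Layer 1013–590 hPa: Δp = 423 hPa = 42300 Pa, q̄ = 0.00328 kg/kg → 0.00328 × 42300 / 9.8 = 14.16 mm
Layer 590–530 hPa: Δp = 60 hPa = 6000 Pa, q̄ = 0.0016 kg/kg → 0.0016 × 6000 / 9.8 = 0.98 mm
Layer 530–340 hPa: Δp = 190 hPa = 19000 Pa, q̄ = 0.000638 kg/kg → 0.000638 × 19000 / 9.8 = 1.24 mm
Layer 340–250 hPa: Δp = 90 hPa = 9000 Pa, q̄ = 0.000662 kg/kg → 0.000662 × 9000 / 9.8 = 0.61 mm
PW = 14.16 + 0.98 + 1.24 + 0.61 = 16.99 ≈ 17.0 mm.

PW ≈ 17.0 mm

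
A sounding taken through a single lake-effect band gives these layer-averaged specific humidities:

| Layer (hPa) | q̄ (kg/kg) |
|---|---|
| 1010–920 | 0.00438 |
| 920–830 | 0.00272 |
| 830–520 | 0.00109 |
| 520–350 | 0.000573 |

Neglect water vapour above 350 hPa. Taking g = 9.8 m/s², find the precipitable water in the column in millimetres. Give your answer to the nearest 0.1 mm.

Precipitable water is the column-integrated vapour mass per unit area: PW = (1/g) Σ q̄ Δp, with q in kg/kg and Δp in Pa (1 kg/m² of water = 1 mm).
Layer 1010–920 hPa: Δp = 90 hPa = 9000 Pa, q̄ = 0.00438 kg/kg → 0.00438 × 9000 / 9.8 = 4.02 mm
Layer 920–830 hPa: Δp = 90 hPa = 9000 Pa, q̄ = 0.00272 kg/kg → 0.00272 × 9000 / 9.8 = 2.50 mm
Layer 830–520 hPa: Δp = 310 hPa = 31000 Pa, q̄ = 0.00109 kg/kg → 0.00109 × 31000 / 9.8 = 3.45 mm
Layer 520–350 hPa: Δp = 170 hPa = 17000 Pa, q̄ = 0.000573 kg/kg → 0.000573 × 17000 / 9.8 = 0.99 mm
PW = 4.02 + 2.50 + 3.45 + 0.99 = 10.96 ≈ 11.0 mm.

PW ≈ 11.0 mm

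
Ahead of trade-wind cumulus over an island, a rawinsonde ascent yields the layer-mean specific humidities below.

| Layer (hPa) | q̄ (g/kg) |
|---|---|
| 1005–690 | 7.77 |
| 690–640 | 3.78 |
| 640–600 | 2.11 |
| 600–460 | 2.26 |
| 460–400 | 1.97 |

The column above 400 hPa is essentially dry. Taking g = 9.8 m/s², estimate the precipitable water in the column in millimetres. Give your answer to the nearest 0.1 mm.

Precipitable water is the column-integrated vapour mass per unit area: PW = (1/g) Σ q̄ Δp, with q in kg/kg and Δp in Pa (1 kg/m² of water = 1 mm).
Layer 1005–690 hPa: Δp = 315 hPa = 31500 Pa, q̄ = 0.00777 kg/kg → 0.00777 × 31500 / 9.8 = 24.97 mm
Layer 690–640 hPa: Δp = 50 hPa = 5000 Pa, q̄ = 0.00378 kg/kg → 0.00378 × 5000 / 9.8 = 1.93 mm
Layer 640–600 hPa: Δp = 40 hPa = 4000 Pa, q̄ = 0.00211 kg/kg → 0.00211 × 4000 / 9.8 = 0.86 mm
Layer 600–460 hPa: Δp = 140 hPa = 14000 Pa, q̄ = 0.00226 kg/kg → 0.00226 × 14000 / 9.8 = 3.23 mm
Layer 460–400 hPa: Δp = 60 hPa = 6000 Pa, q̄ = 0.00197 kg/kg → 0.00197 × 6000 / 9.8 = 1.21 mm
PW = 24.97 + 1.93 + 0.86 + 3.23 + 1.21 = 32.20 ≈ 32.2 mm.

PW ≈ 32.2 mm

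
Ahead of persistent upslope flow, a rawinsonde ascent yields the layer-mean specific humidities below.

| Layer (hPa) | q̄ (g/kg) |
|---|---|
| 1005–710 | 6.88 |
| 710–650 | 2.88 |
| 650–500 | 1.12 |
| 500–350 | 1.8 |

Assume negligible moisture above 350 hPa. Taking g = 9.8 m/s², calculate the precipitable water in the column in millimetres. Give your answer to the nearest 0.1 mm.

Precipitable water is the column-integrated vapour mass per unit area: PW = (1/g) Σ q̄ Δp, with q in kg/kg and Δp in Pa (1 kg/m² of water = 1 mm).
Layer 1005–710 hPa: Δp = 295 hPa = 29500 Pa, q̄ = 0.00688 kg/kg → 0.00688 × 29500 / 9.8 = 20.71 mm
Layer 710–650 hPa: Δp = 60 hPa = 6000 Pa, q̄ = 0.00288 kg/kg → 0.00288 × 6000 / 9.8 = 1.76 mm
Layer 650–500 hPa: Δp = 150 hPa = 15000 Pa, q̄ = 0.00112 kg/kg → 0.00112 × 15000 / 9.8 = 1.71 mm
Layer 500–350 hPa: Δp = 150 hPa = 15000 Pa, q̄ = 0.0018 kg/kg → 0.0018 × 15000 / 9.8 = 2.76 mm
PW = 20.71 + 1.76 + 1.71 + 2.76 = 26.94 ≈ 26.9 mm.

PW ≈ 26.9 mm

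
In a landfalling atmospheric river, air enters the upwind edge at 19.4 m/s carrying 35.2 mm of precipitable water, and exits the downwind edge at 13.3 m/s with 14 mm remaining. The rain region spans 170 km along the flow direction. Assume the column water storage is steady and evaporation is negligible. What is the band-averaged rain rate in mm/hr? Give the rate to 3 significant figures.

Column moisture flux per unit crosswind length is F = V × PW.
Inflow: F_in = 19.4 × 35.2 = 682.88 mm·m/s
Outflow: F_out = 13.3 × 14 = 186.2 mm·m/s
Steady-state rate R = (F_in − F_out)/L = (682.88 − 186.2) / 170000 m = 2.922e-03 mm/s.
R = 2.922e-03 × 3600 = 10.5 mm/hr.

R ≈ 10.5 mm/hr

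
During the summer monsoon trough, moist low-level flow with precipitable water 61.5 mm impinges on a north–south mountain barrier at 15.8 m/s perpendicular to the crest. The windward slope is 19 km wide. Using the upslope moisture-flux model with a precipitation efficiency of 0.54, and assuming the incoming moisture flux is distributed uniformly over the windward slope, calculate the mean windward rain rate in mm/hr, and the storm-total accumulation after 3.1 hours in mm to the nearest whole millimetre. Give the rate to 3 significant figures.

R ≈ 99.4 mm/hr; total ≈ 308 mm

Incoming column moisture flux per unit ridge length: F = V × PW = 15.8 × 61.5 = 971.7 mm·m/s.
Spread over the 19 km slope with efficiency ε = 0.54: R = ε·F/W = 0.54 × 971.7 / 19000 m = 2.762e-02 mm/s.
R = 2.762e-02 × 3600 = 99.4 mm/hr.
Over 3.1 h: total = 99.4 × 3.1 = 308.14 ≈ 308 mm.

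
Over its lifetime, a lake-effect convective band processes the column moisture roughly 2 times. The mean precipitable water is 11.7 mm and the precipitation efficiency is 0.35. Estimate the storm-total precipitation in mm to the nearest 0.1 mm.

Each cycle deposits ε × PW = 0.35 × 11.7 = 4.095 mm.
Over 2 cycles: 2 × 4.095 = 8.2 mm.

precipitation ≈ 8.2 mm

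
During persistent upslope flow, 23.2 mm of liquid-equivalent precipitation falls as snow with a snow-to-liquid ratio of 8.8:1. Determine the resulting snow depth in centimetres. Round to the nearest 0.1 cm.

snow depth ≈ 20.4 cm

Snow depth = liquid × ratio = 23.2 mm × 8.8 = 204.16 mm = 20.4 cm.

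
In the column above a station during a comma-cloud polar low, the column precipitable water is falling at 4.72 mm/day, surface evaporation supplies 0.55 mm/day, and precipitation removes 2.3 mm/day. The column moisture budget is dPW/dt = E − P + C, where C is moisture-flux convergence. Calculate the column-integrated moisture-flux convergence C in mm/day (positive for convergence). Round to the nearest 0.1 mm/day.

dPW/dt = -4.72 mm/day.
C = dPW/dt − E + P = (-4.72) − 0.55 + 2.3 = -3.0 mm/day.

C ≈ -3.0 mm/day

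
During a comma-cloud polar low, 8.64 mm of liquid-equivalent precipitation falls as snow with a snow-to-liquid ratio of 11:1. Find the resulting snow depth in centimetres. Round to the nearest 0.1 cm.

Snow depth = liquid × ratio = 8.64 mm × 11 = 95.04 mm = 9.5 cm.

snow depth ≈ 9.5 cm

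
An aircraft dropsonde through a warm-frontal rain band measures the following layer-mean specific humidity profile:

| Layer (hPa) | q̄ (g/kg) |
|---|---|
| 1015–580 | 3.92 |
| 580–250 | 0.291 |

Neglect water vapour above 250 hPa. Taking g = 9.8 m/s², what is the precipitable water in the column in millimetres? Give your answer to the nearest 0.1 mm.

Precipitable water is the column-integrated vapour mass per unit area: PW = (1/g) Σ q̄ Δp, with q in kg/kg and Δp in Pa (1 kg/m² of water = 1 mm).
Layer 1015–580 hPa: Δp = 435 hPa = 43500 Pa, q̄ = 0.00392 kg/kg → 0.00392 × 43500 / 9.8 = 17.40 mm
Layer 580–250 hPa: Δp = 330 hPa = 33000 Pa, q̄ = 0.000291 kg/kg → 0.000291 × 33000 / 9.8 = 0.98 mm
PW = 17.40 + 0.98 = 18.38 ≈ 18.4 mm.

PW ≈ 18.4 mm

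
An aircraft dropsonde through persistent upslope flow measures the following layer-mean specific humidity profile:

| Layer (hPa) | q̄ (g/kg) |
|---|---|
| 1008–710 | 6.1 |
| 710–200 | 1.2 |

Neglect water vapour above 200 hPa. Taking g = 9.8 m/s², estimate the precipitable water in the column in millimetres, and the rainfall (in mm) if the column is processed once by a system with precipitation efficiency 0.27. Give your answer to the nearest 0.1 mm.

PW ≈ 24.8 mm; rainfall ≈ 6.7 mm

Precipitable water is the column-integrated vapour mass per unit area: PW = (1/g) Σ q̄ Δp, with q in kg/kg and Δp in Pa (1 kg/m² of water = 1 mm).
Layer 1008–710 hPa: Δp = 298 hPa = 29800 Pa, q̄ = 0.0061 kg/kg → 0.0061 × 29800 / 9.8 = 18.55 mm
Layer 710–200 hPa: Δp = 510 hPa = 51000 Pa, q̄ = 0.0012 kg/kg → 0.0012 × 51000 / 9.8 = 6.24 mm
PW = 18.55 + 6.24 = 24.79 ≈ 24.8 mm.
Rainfall = ε × PW = 0.27 × 24.8 = 6.7 mm.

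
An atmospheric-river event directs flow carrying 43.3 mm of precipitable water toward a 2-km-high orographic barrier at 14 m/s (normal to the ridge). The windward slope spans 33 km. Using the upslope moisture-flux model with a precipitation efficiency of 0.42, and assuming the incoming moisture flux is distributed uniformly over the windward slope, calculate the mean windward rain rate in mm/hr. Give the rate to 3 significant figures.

R ≈ 27.8 mm/hr

Incoming column moisture flux per unit ridge length: F = V × PW = 14 × 43.3 = 606.2 mm·m/s.
Spread over the 33 km slope with efficiency ε = 0.42: R = ε·F/W = 0.42 × 606.2 / 33000 m = 7.715e-03 mm/s.
R = 7.715e-03 × 3600 = 27.8 mm/hr.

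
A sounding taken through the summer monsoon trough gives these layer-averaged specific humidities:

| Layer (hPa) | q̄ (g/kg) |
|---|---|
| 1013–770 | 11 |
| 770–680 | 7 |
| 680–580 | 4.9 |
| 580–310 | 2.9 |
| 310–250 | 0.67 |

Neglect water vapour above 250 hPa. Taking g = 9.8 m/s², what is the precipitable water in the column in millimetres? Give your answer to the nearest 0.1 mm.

Precipitable water is the column-integrated vapour mass per unit area: PW = (1/g) Σ q̄ Δp, with q in kg/kg and Δp in Pa (1 kg/m² of water = 1 mm).
Layer 1013–770 hPa: Δp = 243 hPa = 24300 Pa, q̄ = 0.011 kg/kg → 0.011 × 24300 / 9.8 = 27.28 mm
Layer 770–680 hPa: Δp = 90 hPa = 9000 Pa, q̄ = 0.007 kg/kg → 0.007 × 9000 / 9.8 = 6.43 mm
Layer 680–580 hPa: Δp = 100 hPa = 10000 Pa, q̄ = 0.0049 kg/kg → 0.0049 × 10000 / 9.8 = 5.00 mm
Layer 580–310 hPa: Δp = 270 hPa = 27000 Pa, q̄ = 0.0029 kg/kg → 0.0029 × 27000 / 9.8 = 7.99 mm
Layer 310–250 hPa: Δp = 60 hPa = 6000 Pa, q̄ = 0.00067 kg/kg → 0.00067 × 6000 / 9.8 = 0.41 mm
PW = 27.28 + 6.43 + 5.00 + 7.99 + 0.41 = 47.11 ≈ 47.1 mm.

PW ≈ 47.1 mm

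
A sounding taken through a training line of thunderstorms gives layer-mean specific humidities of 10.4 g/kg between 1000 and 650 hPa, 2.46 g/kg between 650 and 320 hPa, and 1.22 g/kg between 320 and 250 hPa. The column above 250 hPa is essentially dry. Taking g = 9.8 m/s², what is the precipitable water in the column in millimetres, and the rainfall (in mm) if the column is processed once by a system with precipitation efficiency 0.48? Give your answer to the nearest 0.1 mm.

Precipitable water is the column-integrated vapour mass per unit area: PW = (1/g) Σ q̄ Δp, with q in kg/kg and Δp in Pa (1 kg/m² of water = 1 mm).
Layer 1000–650 hPa: Δp = 350 hPa = 35000 Pa, q̄ = 0.0104 kg/kg → 0.0104 × 35000 / 9.8 = 37.14 mm
Layer 650–320 hPa: Δp = 330 hPa = 33000 Pa, q̄ = 0.00246 kg/kg → 0.00246 × 33000 / 9.8 = 8.28 mm
Layer 320–250 hPa: Δp = 70 hPa = 7000 Pa, q̄ = 0.00122 kg/kg → 0.00122 × 7000 / 9.8 = 0.87 mm
PW = 37.14 + 8.28 + 0.87 = 46.29 ≈ 46.3 mm.
Rainfall = ε × PW = 0.48 × 46.3 = 22.2 mm.

PW ≈ 46.3 mm; rainfall ≈ 22.2 mm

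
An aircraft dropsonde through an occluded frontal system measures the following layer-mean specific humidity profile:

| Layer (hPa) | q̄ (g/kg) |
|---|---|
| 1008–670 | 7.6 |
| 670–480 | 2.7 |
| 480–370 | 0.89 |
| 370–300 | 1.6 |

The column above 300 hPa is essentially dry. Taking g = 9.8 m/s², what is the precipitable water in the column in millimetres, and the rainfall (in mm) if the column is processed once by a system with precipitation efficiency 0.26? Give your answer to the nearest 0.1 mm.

PW ≈ 33.6 mm; rainfall ≈ 8.7 mm

Precipitable water is the column-integrated vapour mass per unit area: PW = (1/g) Σ q̄ Δp, with q in kg/kg and Δp in Pa (1 kg/m² of water = 1 mm).
Layer 1008–670 hPa: Δp = 338 hPa = 33800 Pa, q̄ = 0.0076 kg/kg → 0.0076 × 33800 / 9.8 = 26.21 mm
Layer 670–480 hPa: Δp = 190 hPa = 19000 Pa, q̄ = 0.0027 kg/kg → 0.0027 × 19000 / 9.8 = 5.23 mm
Layer 480–370 hPa: Δp = 110 hPa = 11000 Pa, q̄ = 0.00089 kg/kg → 0.00089 × 11000 / 9.8 = 1.00 mm
Layer 370–300 hPa: Δp = 70 hPa = 7000 Pa, q̄ = 0.0016 kg/kg → 0.0016 × 7000 / 9.8 = 1.14 mm
PW = 26.21 + 5.23 + 1.00 + 1.14 = 33.58 ≈ 33.6 mm.
Rainfall = ε × PW = 0.26 × 33.6 = 8.7 mm.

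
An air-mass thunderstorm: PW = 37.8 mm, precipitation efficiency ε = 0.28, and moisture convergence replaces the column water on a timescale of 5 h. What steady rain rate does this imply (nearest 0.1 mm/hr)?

Each overturning extracts ε × PW = 0.28 × 37.8 = 10.584 mm.
Rate = ε·PW / τ = 10.584 / 5 h = 2.1 mm/hr.

R ≈ 2.1 mm/hr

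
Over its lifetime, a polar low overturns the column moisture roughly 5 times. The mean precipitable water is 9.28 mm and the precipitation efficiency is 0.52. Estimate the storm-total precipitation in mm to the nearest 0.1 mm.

Each cycle deposits ε × PW = 0.52 × 9.28 = 4.8256 mm.
Over 5 cycles: 5 × 4.8256 = 24.1 mm.

precipitation ≈ 24.1 mm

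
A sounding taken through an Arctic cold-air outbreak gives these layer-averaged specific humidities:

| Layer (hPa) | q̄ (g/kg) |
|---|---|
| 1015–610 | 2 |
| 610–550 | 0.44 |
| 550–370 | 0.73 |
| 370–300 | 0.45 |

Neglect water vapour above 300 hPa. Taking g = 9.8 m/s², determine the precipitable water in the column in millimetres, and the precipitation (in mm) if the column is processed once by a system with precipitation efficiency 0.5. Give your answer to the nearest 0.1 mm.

Precipitable water is the column-integrated vapour mass per unit area: PW = (1/g) Σ q̄ Δp, with q in kg/kg and Δp in Pa (1 kg/m² of water = 1 mm).
Layer 1015–610 hPa: Δp = 405 hPa = 40500 Pa, q̄ = 0.002 kg/kg → 0.002 × 40500 / 9.8 = 8.27 mm
Layer 610–550 hPa: Δp = 60 hPa = 6000 Pa, q̄ = 0.00044 kg/kg → 0.00044 × 6000 / 9.8 = 0.27 mm
Layer 550–370 hPa: Δp = 180 hPa = 18000 Pa, q̄ = 0.00073 kg/kg → 0.00073 × 18000 / 9.8 = 1.34 mm
Layer 370–300 hPa: Δp = 70 hPa = 7000 Pa, q̄ = 0.00045 kg/kg → 0.00045 × 7000 / 9.8 = 0.32 mm
PW = 8.27 + 0.27 + 1.34 + 0.32 = 10.20 ≈ 10.2 mm.
Precipitation = ε × PW = 0.5 × 10.2 = 5.1 mm.

PW ≈ 10.2 mm; precipitation ≈ 5.1 mm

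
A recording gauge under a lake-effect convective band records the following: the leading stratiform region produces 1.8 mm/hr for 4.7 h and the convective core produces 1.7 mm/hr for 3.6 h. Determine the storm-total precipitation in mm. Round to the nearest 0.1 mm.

total ≈ 14.6 mm

Total = Σ Rᵢ Δtᵢ = 1.8 × 4.7 + 1.7 × 3.6
      = 8.46 + 6.12 = 14.6 mm.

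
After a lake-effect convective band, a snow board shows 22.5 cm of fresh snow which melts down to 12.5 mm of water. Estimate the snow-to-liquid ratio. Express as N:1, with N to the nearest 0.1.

Ratio = snow depth / SWE = 225 mm / 12.5 mm = 18.0, i.e. 18.0:1.

ratio ≈ 18.0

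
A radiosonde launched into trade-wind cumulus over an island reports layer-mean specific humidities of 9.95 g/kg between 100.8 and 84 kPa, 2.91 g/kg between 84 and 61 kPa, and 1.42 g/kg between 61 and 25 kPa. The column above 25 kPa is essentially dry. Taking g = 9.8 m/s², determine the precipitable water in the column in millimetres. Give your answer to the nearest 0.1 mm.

PW ≈ 29.1 mm

Precipitable water is the column-integrated vapour mass per unit area: PW = (1/g) Σ q̄ Δp, with q in kg/kg and Δp in Pa (1 kg/m² of water = 1 mm).
Layer 100.8–84 kPa: Δp = 168 hPa = 16800 Pa, q̄ = 0.00995 kg/kg → 0.00995 × 16800 / 9.8 = 17.06 mm
Layer 84–61 kPa: Δp = 230 hPa = 23000 Pa, q̄ = 0.00291 kg/kg → 0.00291 × 23000 / 9.8 = 6.83 mm
Layer 61–25 kPa: Δp = 360 hPa = 36000 Pa, q̄ = 0.00142 kg/kg → 0.00142 × 36000 / 9.8 = 5.22 mm
PW = 17.06 + 6.83 + 5.22 = 29.11 ≈ 29.1 mm.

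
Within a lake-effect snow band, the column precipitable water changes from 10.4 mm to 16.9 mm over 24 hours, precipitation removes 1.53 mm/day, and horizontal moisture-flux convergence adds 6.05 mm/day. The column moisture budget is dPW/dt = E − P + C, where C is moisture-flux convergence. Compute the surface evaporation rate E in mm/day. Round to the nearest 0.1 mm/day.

E ≈ 2.0 mm/day

dPW/dt = (16.9 − 10.4) mm / (24/24 day) = +6.500 mm/day.
E = dPW/dt + P − C = (+6.500) + 1.53 − (6.05) = 2.0 mm/day.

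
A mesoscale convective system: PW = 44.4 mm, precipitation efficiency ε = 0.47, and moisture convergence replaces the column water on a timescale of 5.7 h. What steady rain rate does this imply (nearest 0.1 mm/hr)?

R ≈ 3.7 mm/hr

Each overturning extracts ε × PW = 0.47 × 44.4 = 20.868 mm.
Rate = ε·PW / τ = 20.868 / 5.7 h = 3.7 mm/hr.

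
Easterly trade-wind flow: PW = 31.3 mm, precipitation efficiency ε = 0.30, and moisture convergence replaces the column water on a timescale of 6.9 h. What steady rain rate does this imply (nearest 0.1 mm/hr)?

R ≈ 1.4 mm/hr

Each overturning extracts ε × PW = 0.30 × 31.3 = 9.39 mm.
Rate = ε·PW / τ = 9.39 / 6.9 h = 1.4 mm/hr.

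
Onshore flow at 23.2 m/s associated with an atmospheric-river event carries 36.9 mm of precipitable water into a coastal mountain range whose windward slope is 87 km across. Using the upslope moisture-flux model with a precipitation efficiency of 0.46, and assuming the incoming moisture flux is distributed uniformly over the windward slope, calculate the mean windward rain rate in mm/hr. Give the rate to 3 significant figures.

Incoming column moisture flux per unit ridge length: F = V × PW = 23.2 × 36.9 = 856.08 mm·m/s.
Spread over the 87 km slope with efficiency ε = 0.46: R = ε·F/W = 0.46 × 856.08 / 87000 m = 4.526e-03 mm/s.
R = 4.526e-03 × 3600 = 16.3 mm/hr.

R ≈ 16.3 mm/hr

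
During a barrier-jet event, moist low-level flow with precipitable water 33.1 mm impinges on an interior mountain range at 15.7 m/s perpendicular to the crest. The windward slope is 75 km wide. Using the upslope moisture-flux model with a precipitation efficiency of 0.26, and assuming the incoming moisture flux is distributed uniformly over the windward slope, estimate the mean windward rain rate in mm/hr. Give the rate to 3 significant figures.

Incoming column moisture flux per unit ridge length: F = V × PW = 15.7 × 33.1 = 519.67 mm·m/s.
Spread over the 75 km slope with efficiency ε = 0.26: R = ε·F/W = 0.26 × 519.67 / 75000 m = 1.802e-03 mm/s.
R = 1.802e-03 × 3600 = 6.49 mm/hr.

R ≈ 6.49 mm/hr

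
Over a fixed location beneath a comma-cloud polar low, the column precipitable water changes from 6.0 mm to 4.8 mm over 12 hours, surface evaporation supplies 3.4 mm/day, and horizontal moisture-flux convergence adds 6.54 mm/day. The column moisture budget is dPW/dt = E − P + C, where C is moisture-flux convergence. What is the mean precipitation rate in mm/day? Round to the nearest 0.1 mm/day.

P ≈ 12.3 mm/day

dPW/dt = (4.8 − 6.0) mm / (12/24 day) = -2.400 mm/day.
P = E + C − dPW/dt = 3.4 + (6.54) − (-2.400) = 12.3 mm/day.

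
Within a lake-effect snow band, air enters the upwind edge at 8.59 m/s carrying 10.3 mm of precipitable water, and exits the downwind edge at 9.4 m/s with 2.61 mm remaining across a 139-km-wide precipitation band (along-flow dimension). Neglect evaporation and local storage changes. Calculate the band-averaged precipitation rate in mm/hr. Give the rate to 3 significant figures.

R ≈ 1.66 mm/hr

Column moisture flux per unit crosswind length is F = V × PW.
Inflow: F_in = 8.59 × 10.3 = 88.477 mm·m/s
Outflow: F_out = 9.4 × 2.61 = 24.534 mm·m/s
Steady-state rate R = (F_in − F_out)/L = (88.477 − 24.534) / 139000 m = 4.600e-04 mm/s.
R = 4.600e-04 × 3600 = 1.66 mm/hr.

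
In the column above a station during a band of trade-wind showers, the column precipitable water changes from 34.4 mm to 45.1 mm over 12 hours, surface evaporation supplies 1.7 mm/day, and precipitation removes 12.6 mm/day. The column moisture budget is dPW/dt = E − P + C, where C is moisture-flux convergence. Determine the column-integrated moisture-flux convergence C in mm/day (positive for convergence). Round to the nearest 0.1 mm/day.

dPW/dt = (45.1 − 34.4) mm / (12/24 day) = +21.400 mm/day.
C = dPW/dt − E + P = (+21.400) − 1.7 + 12.6 = 32.3 mm/day.

C ≈ 32.3 mm/day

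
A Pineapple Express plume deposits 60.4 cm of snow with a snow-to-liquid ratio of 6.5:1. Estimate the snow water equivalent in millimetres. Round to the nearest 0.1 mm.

SWE ≈ 92.9 mm

SWE = snow depth / ratio = 60.4 cm / 6.5 = 9.292 cm = 92.9 mm.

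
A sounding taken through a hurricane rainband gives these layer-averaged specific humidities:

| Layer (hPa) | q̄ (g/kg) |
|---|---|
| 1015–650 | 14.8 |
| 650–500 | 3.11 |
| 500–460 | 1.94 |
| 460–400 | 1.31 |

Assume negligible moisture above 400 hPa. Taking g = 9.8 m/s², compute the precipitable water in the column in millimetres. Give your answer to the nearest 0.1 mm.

Precipitable water is the column-integrated vapour mass per unit area: PW = (1/g) Σ q̄ Δp, with q in kg/kg and Δp in Pa (1 kg/m² of water = 1 mm).
Layer 1015–650 hPa: Δp = 365 hPa = 36500 Pa, q̄ = 0.0148 kg/kg → 0.0148 × 36500 / 9.8 = 55.12 mm
Layer 650–500 hPa: Δp = 150 hPa = 15000 Pa, q̄ = 0.00311 kg/kg → 0.00311 × 15000 / 9.8 = 4.76 mm
Layer 500–460 hPa: Δp = 40 hPa = 4000 Pa, q̄ = 0.00194 kg/kg → 0.00194 × 4000 / 9.8 = 0.79 mm
Layer 460–400 hPa: Δp = 60 hPa = 6000 Pa, q̄ = 0.00131 kg/kg → 0.00131 × 6000 / 9.8 = 0.80 mm
PW = 55.12 + 4.76 + 0.79 + 0.80 = 61.47 ≈ 61.5 mm.

PW ≈ 61.5 mm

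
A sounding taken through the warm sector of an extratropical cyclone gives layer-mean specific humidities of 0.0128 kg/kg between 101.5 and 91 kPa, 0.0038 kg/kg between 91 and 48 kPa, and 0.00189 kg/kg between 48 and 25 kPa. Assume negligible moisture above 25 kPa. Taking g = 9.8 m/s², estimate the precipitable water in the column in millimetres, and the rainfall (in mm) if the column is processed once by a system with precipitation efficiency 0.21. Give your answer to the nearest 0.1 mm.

PW ≈ 34.8 mm; rainfall ≈ 7.3 mm

Precipitable water is the column-integrated vapour mass per unit area: PW = (1/g) Σ q̄ Δp, with q in kg/kg and Δp in Pa (1 kg/m² of water = 1 mm).
Layer 101.5–91 kPa: Δp = 105 hPa = 10500 Pa, q̄ = 0.0128 kg/kg → 0.0128 × 10500 / 9.8 = 13.71 mm
Layer 91–48 kPa: Δp = 430 hPa = 43000 Pa, q̄ = 0.0038 kg/kg → 0.0038 × 43000 / 9.8 = 16.67 mm
Layer 48–25 kPa: Δp = 230 hPa = 23000 Pa, q̄ = 0.00189 kg/kg → 0.00189 × 23000 / 9.8 = 4.44 mm
PW = 13.71 + 16.67 + 4.44 = 34.82 ≈ 34.8 mm.
Rainfall = ε × PW = 0.21 × 34.8 = 7.3 mm.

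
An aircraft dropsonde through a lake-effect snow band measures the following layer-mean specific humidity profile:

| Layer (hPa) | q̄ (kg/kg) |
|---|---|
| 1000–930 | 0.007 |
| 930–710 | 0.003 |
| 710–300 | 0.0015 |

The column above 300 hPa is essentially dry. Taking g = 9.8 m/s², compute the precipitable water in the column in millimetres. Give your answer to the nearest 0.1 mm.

Precipitable water is the column-integrated vapour mass per unit area: PW = (1/g) Σ q̄ Δp, with q in kg/kg and Δp in Pa (1 kg/m² of water = 1 mm).
Layer 1000–930 hPa: Δp = 70 hPa = 7000 Pa, q̄ = 0.007 kg/kg → 0.007 × 7000 / 9.8 = 5.00 mm
Layer 930–710 hPa: Δp = 220 hPa = 22000 Pa, q̄ = 0.003 kg/kg → 0.003 × 22000 / 9.8 = 6.73 mm
Layer 710–300 hPa: Δp = 410 hPa = 41000 Pa, q̄ = 0.0015 kg/kg → 0.0015 × 41000 / 9.8 = 6.28 mm
PW = 5.00 + 6.73 + 6.28 = 18.01 ≈ 18.0 mm.

PW ≈ 18.0 mm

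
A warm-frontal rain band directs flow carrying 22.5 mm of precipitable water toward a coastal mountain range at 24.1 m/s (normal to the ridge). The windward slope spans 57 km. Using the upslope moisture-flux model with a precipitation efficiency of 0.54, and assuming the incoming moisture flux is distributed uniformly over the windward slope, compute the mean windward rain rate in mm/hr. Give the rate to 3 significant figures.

R ≈ 18.5 mm/hr

Incoming column moisture flux per unit ridge length: F = V × PW = 24.1 × 22.5 = 542.25 mm·m/s.
Spread over the 57 km slope with efficiency ε = 0.54: R = ε·F/W = 0.54 × 542.25 / 57000 m = 5.137e-03 mm/s.
R = 5.137e-03 × 3600 = 18.5 mm/hr.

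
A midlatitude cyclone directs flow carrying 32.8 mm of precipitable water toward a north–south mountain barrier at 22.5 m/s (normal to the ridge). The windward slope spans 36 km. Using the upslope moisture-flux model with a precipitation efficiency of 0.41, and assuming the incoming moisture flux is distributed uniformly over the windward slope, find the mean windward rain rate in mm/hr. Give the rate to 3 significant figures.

Incoming column moisture flux per unit ridge length: F = V × PW = 22.5 × 32.8 = 738 mm·m/s.
Spread over the 36 km slope with efficiency ε = 0.41: R = ε·F/W = 0.41 × 738 / 36000 m = 8.405e-03 mm/s.
R = 8.405e-03 × 3600 = 30.3 mm/hr.

R ≈ 30.3 mm/hr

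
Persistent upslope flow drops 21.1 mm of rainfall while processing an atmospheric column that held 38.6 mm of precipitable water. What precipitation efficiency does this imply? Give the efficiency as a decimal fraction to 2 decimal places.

ε ≈ 0.55

ε = rainfall / PW = 21.1 / 38.6 = 0.55.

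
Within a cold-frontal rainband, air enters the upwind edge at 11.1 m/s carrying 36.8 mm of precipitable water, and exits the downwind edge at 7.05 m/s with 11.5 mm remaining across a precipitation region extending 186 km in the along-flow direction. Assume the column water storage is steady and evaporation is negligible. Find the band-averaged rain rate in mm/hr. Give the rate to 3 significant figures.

R ≈ 6.34 mm/hr

Column moisture flux per unit crosswind length is F = V × PW.
Inflow: F_in = 11.1 × 36.8 = 408.48 mm·m/s
Outflow: F_out = 7.05 × 11.5 = 81.075 mm·m/s
Steady-state rate R = (F_in − F_out)/L = (408.48 − 81.075) / 186000 m = 1.760e-03 mm/s.
R = 1.760e-03 × 3600 = 6.34 mm/hr.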